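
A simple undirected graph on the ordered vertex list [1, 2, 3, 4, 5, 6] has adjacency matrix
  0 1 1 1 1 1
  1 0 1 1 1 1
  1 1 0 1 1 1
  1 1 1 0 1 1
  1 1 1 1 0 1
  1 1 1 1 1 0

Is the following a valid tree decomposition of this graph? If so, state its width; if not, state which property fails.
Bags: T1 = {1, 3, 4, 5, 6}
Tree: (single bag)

No — vertex 2 appears in no bag.

A tree decomposition must satisfy three properties: every vertex lies in some bag; for every edge, both endpoints lie together in some bag; and for every vertex, the bags containing it form a connected subtree. Here vertex 2 appears in no bag, so the decomposition is invalid.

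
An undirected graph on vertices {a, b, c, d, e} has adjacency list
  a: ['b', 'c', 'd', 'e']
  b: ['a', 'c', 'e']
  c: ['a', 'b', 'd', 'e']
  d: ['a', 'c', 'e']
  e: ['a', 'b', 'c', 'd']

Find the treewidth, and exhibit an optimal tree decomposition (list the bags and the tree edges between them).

Treewidth 3.
Bags: B1 = {a, c, d, e}  B2 = {a, b, c, e}
Tree: B1–B2

Every bag has size at most 4, so the width is 4 − 1 = 3 and tw(G) ≤ 3. On the other hand G contains the 4-clique {a, c, d, e}. A clique must lie in a single bag of any decomposition, so no decomposition can have width below 3. Hence tw(G) = 3 exactly.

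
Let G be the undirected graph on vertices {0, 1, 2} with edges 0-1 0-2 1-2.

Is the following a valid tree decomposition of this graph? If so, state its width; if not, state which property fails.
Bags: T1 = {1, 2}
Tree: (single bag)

No — vertex 0 appears in no bag.

A tree decomposition must satisfy three properties: every vertex lies in some bag; for every edge, both endpoints lie together in some bag; and for every vertex, the bags containing it form a connected subtree. Here vertex 0 appears in no bag, so the decomposition is invalid.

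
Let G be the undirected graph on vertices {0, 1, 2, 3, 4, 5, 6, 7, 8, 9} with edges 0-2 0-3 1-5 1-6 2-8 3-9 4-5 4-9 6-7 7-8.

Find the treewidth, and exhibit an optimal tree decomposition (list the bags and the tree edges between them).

Treewidth 2.
One optimal decomposition is:
Bags: B1 = {3, 4, 9}  B2 = {0, 3, 4}  B3 = {0, 2, 4}  B4 = {2, 4, 8}  B5 = {4, 7, 8}  B6 = {4, 6, 7}  B7 = {1, 4, 6}  B8 = {1, 4, 5}
Tree: B1–B2, B2–B3, B3–B4, B4–B5, B5–B6, B6–B7, B7–B8

Each bag holds 3 vertices, so the decomposition has width 2, which upper-bounds the treewidth. The edges 4–9–3–0–2–8–7–6–1–5–4 form a cycle, so G is not a tree and its treewidth is at least 2. Therefore the treewidth is 2.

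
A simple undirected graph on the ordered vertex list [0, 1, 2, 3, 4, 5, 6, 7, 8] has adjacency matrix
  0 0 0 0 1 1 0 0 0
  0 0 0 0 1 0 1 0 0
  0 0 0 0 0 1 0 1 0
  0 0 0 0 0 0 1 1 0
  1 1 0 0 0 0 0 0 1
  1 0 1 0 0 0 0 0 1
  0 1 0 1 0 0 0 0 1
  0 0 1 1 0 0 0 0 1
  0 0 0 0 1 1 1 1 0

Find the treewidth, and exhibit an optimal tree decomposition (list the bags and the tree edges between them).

The largest bag has 4 vertices, giving width 3; this decomposition certifies tw(G) ≤ 3. For the lower bound: the 4 vertex sets {1,3,6}, {7}, {8}, {0,2,4,5} are disjoint, each induces a connected subgraph, and every pair is joined by at least one edge of G. Contracting each set to a single vertex therefore yields K_{4} as a minor, and since treewidth is minor-monotone, tw(G) ≥ tw(K_{4}) = 3. The upper and lower bounds meet at 3, so that is the treewidth.

Treewidth 3.
One optimal decomposition is:
Bags: B1 = {1, 3, 6, 7}  B2 = {1, 6, 7, 8}  B3 = {1, 4, 7, 8}  B4 = {2, 4, 7, 8}  B5 = {2, 4, 5, 8}  B6 = {0, 2, 4, 5}
Tree: B1–B2, B2–B3, B3–B4, B4–B5, B5–B6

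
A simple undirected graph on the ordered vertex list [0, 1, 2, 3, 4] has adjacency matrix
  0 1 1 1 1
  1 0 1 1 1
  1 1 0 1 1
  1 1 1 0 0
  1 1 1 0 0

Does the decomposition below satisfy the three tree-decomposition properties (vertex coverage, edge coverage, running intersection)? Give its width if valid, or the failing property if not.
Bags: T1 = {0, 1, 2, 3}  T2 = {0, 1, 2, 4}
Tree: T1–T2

Yes; width 3.

Every vertex of G appears in some bag (union = {0, 1, 2, 3, 4}); every edge is covered by a bag; and for each vertex v the set of bags containing v is connected in the bag tree. The decomposition is therefore valid. The largest bag has 4 vertices, so the width is 3.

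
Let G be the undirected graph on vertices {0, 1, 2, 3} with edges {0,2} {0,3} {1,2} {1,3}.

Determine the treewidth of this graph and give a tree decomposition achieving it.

Every bag has size at most 3, so the width is 3 − 1 = 2 and tw(G) ≤ 2. For the lower bound, G contains the cycle 1–2–0–3–1, so G is not a forest; only forests have treewidth ≤ 1, hence tw(G) ≥ 2. Combining the bounds, tw(G) = 2.

Treewidth 2.
One optimal decomposition is:
Bags: B1 = {0, 1, 2}  B2 = {0, 1, 3}
Tree: B1–B2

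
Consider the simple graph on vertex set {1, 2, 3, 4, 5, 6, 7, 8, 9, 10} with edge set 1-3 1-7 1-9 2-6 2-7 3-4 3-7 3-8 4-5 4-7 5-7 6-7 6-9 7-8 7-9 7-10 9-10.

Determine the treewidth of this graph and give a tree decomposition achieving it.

Treewidth 2.
Bags: B1 = {2, 6, 7}  B2 = {6, 7, 9}  B3 = {1, 7, 9}  B4 = {1, 3, 7}  B5 = {7, 9, 10}  B6 = {3, 4, 7}  B7 = {4, 5, 7}  B8 = {3, 7, 8}
Tree: B1–B2, B2–B3, B3–B4, B2–B5, B4–B6, B6–B7, B6–B8

Each bag holds 3 vertices, so the decomposition has width 2, which upper-bounds the treewidth. Conversely, {2, 6, 7} is a clique of size 3, and the vertices of any clique must share a bag in every tree decomposition; so some bag has ≥ 3 vertices and tw(G) ≥ 2. The upper and lower bounds meet at 2, so that is the treewidth.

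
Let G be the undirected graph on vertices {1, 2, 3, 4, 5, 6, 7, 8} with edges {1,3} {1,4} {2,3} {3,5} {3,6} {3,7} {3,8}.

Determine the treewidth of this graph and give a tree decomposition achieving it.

Treewidth 1.
Bags: B1 = {3, 7}  B2 = {1, 3}  B3 = {1, 4}  B4 = {3, 5}  B5 = {3, 6}  B6 = {3, 8}  B7 = {2, 3}
Tree: B1–B2, B2–B3, B1–B4, B4–B5, B2–B6, B1–B7

Each bag holds 2 vertices, so the decomposition has width 1, which upper-bounds the treewidth. Since G has at least one edge (e.g. 7–3), it is not an edgeless graph, so tw(G) ≥ 1. Hence tw(G) = 1 exactly.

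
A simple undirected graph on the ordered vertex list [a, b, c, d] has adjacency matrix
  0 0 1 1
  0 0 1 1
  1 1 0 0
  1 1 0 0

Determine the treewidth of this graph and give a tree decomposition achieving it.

Each bag holds 3 vertices, so the decomposition has width 2, which upper-bounds the treewidth. The edges d–b–c–a–d form a cycle, so G is not a tree and its treewidth is at least 2. The upper and lower bounds meet at 2, so that is the treewidth.

Treewidth 2.
Bags: B1 = {b, c, d}  B2 = {a, c, d}
Tree: B1–B2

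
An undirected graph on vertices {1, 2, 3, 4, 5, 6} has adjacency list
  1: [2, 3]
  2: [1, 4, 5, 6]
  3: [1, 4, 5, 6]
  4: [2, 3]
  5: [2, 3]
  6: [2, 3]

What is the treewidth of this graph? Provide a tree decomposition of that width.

Each bag holds 3 vertices, so the decomposition has width 2, which upper-bounds the treewidth. The edges 3–6–2–4–3 form a cycle, so G is not a tree and its treewidth is at least 2. Therefore the treewidth is 2.

Treewidth 2.
One such decomposition:
Bags: B1 = {2, 3, 6}  B2 = {2, 3, 4}  B3 = {1, 2, 3}  B4 = {2, 3, 5}
Tree: B1–B2, B2–B3, B3–B4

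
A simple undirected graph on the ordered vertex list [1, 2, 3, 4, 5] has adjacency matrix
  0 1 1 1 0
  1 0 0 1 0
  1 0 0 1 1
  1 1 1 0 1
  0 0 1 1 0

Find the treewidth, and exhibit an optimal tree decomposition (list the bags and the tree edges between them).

Each bag holds 3 vertices, so the decomposition has width 2, which upper-bounds the treewidth. For the lower bound, the 3 vertices {1, 2, 4} are pairwise adjacent, and any tree decomposition puts a clique entirely inside one bag — forcing width ≥ 2. Combining the bounds, tw(G) = 2.

Treewidth 2.
One optimal decomposition is:
Bags: B1 = {1, 3, 4}  B2 = {1, 2, 4}  B3 = {3, 4, 5}
Tree: B1–B2, B1–B3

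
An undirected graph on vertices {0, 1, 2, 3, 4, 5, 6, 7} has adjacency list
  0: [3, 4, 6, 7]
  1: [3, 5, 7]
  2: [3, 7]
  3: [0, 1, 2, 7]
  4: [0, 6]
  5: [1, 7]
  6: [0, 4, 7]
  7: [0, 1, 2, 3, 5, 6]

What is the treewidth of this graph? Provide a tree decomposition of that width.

Treewidth 2.
One optimal decomposition is:
Bags: B1 = {0, 6, 7}  B2 = {0, 3, 7}  B3 = {1, 3, 7}  B4 = {0, 4, 6}  B5 = {2, 3, 7}  B6 = {1, 5, 7}
Tree: B1–B2, B2–B3, B1–B4, B3–B5, B3–B6

Each bag holds 3 vertices, so the decomposition has width 2, which upper-bounds the treewidth. For the lower bound, the 3 vertices {0, 4, 6} are pairwise adjacent, and any tree decomposition puts a clique entirely inside one bag — forcing width ≥ 2. The upper and lower bounds meet at 2, so that is the treewidth.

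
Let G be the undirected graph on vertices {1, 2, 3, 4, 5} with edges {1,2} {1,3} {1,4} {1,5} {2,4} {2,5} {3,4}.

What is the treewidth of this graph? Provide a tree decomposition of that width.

Treewidth 2.
One such decomposition:
Bags: B1 = {1, 2, 5}  B2 = {1, 2, 4}  B3 = {1, 3, 4}
Tree: B1–B2, B2–B3

The largest bag has 3 vertices, giving width 2; this decomposition certifies tw(G) ≤ 2. For the lower bound, the 3 vertices {1, 2, 4} are pairwise adjacent, and any tree decomposition puts a clique entirely inside one bag — forcing width ≥ 2. Hence tw(G) = 2 exactly.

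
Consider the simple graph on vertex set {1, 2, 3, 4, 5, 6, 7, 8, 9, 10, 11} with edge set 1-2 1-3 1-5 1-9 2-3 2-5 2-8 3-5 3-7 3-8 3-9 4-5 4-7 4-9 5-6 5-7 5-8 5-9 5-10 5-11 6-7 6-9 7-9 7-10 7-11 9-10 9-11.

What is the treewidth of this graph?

A width-3 tree decomposition is:
Bags: B1 = {1, 3, 5, 9}  B2 = {3, 5, 7, 9}  B3 = {5, 7, 9, 10}  B4 = {1, 2, 3, 5}  B5 = {5, 6, 7, 9}  B6 = {5, 7, 9, 11}  B7 = {4, 5, 7, 9}  B8 = {2, 3, 5, 8}
Tree: B1–B2, B2–B3, B1–B4, B2–B5, B2–B6, B3–B7, B4–B8
Each bag holds 4 vertices, so the decomposition has width 3, which upper-bounds the treewidth. On the other hand G contains the 4-clique {2, 3, 5, 8}. A clique must lie in a single bag of any decomposition, so no decomposition can have width below 3. Hence tw(G) = 3 exactly.

3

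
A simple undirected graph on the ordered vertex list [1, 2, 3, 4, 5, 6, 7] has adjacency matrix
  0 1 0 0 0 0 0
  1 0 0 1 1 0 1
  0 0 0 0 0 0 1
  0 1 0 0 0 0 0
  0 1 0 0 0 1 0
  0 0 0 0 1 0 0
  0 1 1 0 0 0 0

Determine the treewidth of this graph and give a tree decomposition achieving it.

Every bag has size at most 2, so the width is 2 − 1 = 1 and tw(G) ≤ 1. G has an edge, so its treewidth is at least 1. Combining the bounds, tw(G) = 1.

Treewidth 1.
One optimal decomposition is:
Bags: B1 = {2, 7}  B2 = {1, 2}  B3 = {2, 5}  B4 = {5, 6}  B5 = {2, 4}  B6 = {3, 7}
Tree: B1–B2, B2–B3, B3–B4, B1–B5, B1–B6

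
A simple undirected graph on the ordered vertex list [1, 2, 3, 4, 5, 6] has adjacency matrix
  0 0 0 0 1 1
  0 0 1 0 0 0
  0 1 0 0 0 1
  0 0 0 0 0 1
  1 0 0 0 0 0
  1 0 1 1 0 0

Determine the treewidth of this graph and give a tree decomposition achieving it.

Treewidth 1.
One such decomposition:
Bags: B1 = {3, 6}  B2 = {2, 3}  B3 = {4, 6}  B4 = {1, 6}  B5 = {1, 5}
Tree: B1–B2, B1–B3, B3–B4, B4–B5

The largest bag has 2 vertices, giving width 1; this decomposition certifies tw(G) ≤ 1. Any graph with an edge has treewidth ≥ 1, and G has the edge 3–6. Therefore the treewidth is 1.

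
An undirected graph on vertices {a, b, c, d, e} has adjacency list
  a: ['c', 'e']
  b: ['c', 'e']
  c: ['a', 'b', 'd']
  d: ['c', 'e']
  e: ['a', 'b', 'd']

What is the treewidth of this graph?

2

A width-2 tree decomposition is:
Bags: B1 = {c, d, e}  B2 = {a, c, e}  B3 = {b, c, e}
Tree: B1–B2, B2–B3
Each bag holds 3 vertices, so the decomposition has width 2, which upper-bounds the treewidth. Since d–c–a–e–d is a cycle in G, G is not acyclic. Forests are exactly the graphs of treewidth ≤ 1, so tw(G) ≥ 2. The upper and lower bounds meet at 2, so that is the treewidth.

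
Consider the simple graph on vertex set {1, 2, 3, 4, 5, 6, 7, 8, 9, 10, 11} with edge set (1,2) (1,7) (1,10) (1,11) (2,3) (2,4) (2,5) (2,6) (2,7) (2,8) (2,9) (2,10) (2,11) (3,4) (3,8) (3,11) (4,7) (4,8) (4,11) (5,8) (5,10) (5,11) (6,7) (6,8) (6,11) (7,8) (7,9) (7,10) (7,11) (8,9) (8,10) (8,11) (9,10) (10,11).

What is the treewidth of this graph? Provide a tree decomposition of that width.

Treewidth 4.
One optimal decomposition is:
Bags: B1 = {2, 4, 7, 8, 11}  B2 = {2, 7, 8, 10, 11}  B3 = {1, 2, 7, 10, 11}  B4 = {2, 3, 4, 8, 11}  B5 = {2, 5, 8, 10, 11}  B6 = {2, 7, 8, 9, 10}  B7 = {2, 6, 7, 8, 11}
Tree: B1–B2, B2–B3, B1–B4, B2–B5, B2–B6, B1–B7

Every bag has size at most 5, so the width is 5 − 1 = 4 and tw(G) ≤ 4. For the lower bound, the 5 vertices {2, 7, 8, 9, 10} are pairwise adjacent, and any tree decomposition puts a clique entirely inside one bag — forcing width ≥ 4. Therefore the treewidth is 4.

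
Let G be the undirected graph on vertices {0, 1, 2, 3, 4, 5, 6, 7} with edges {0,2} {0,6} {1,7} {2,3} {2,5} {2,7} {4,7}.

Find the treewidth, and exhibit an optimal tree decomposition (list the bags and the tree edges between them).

Treewidth 1.
One optimal decomposition is:
Bags: B1 = {0, 2}  B2 = {0, 6}  B3 = {2, 7}  B4 = {4, 7}  B5 = {1, 7}  B6 = {2, 5}  B7 = {2, 3}
Tree: B1–B2, B1–B3, B3–B4, B3–B5, B3–B6, B6–B7

Every bag has size at most 2, so the width is 2 − 1 = 1 and tw(G) ≤ 1. Any graph with an edge has treewidth ≥ 1, and G has the edge 2–0. Therefore the treewidth is 1.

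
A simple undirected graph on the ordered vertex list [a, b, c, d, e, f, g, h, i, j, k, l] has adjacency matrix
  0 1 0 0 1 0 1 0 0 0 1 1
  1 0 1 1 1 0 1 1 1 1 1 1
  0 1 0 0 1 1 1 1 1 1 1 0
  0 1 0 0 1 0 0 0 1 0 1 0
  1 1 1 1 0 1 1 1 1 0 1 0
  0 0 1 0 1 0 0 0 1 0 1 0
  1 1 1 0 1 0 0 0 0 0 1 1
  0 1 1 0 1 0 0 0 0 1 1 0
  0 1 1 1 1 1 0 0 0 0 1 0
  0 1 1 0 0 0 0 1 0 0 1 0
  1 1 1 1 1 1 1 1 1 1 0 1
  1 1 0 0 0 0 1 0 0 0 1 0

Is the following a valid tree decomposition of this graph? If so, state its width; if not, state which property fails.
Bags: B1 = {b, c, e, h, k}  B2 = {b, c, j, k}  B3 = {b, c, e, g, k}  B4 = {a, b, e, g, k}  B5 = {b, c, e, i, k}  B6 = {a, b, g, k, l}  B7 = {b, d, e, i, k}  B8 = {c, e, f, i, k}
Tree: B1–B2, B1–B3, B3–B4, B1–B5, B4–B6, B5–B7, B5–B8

A tree decomposition must satisfy three properties: every vertex lies in some bag; for every edge, both endpoints lie together in some bag; and for every vertex, the bags containing it form a connected subtree. Here edge (h,j) lies in no bag, so the decomposition is invalid.

No — edge (h,j) lies in no bag.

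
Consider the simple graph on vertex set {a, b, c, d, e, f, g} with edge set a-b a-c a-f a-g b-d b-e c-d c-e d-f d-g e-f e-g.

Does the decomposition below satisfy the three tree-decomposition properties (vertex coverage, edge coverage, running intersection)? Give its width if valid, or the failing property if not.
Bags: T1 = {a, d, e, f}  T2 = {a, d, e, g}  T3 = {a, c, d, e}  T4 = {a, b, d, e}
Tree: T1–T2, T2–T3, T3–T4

Vertex coverage: the bags together contain {a, b, c, d, e, f, g}, the full vertex set. Edge coverage: each edge of G has both endpoints in at least one bag. Running intersection: for every vertex, the bags containing it form a connected subtree. All three properties hold, so this is a valid tree decomposition of width max|bag| − 1 = 3, and hence tw(G) ≤ 3.

Yes; width 3.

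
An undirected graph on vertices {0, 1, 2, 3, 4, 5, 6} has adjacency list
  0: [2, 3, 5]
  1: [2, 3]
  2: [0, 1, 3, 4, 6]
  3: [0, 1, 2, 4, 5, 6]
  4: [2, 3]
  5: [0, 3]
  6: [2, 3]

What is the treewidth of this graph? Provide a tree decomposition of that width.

Treewidth 2.
One such decomposition:
Bags: B1 = {0, 2, 3}  B2 = {0, 3, 5}  B3 = {2, 3, 4}  B4 = {1, 2, 3}  B5 = {2, 3, 6}
Tree: B1–B2, B1–B3, B1–B4, B4–B5

The largest bag has 3 vertices, giving width 2; this decomposition certifies tw(G) ≤ 2. On the other hand G contains the 3-clique {0, 2, 3}. A clique must lie in a single bag of any decomposition, so no decomposition can have width below 2. Combining the bounds, tw(G) = 2.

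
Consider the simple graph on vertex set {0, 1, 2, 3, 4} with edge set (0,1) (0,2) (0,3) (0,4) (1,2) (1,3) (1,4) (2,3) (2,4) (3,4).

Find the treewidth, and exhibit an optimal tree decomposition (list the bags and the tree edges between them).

Treewidth 4.
Bags: B1 = {0, 1, 2, 3, 4}
Tree: (single bag)

A single bag containing all 5 vertices is trivially a valid decomposition of width 4. Conversely, {0, 1, 2, 3, 4} is a clique of size 5, and the vertices of any clique must share a bag in every tree decomposition; so some bag has ≥ 5 vertices and tw(G) ≥ 4. Hence tw(G) = 4 exactly.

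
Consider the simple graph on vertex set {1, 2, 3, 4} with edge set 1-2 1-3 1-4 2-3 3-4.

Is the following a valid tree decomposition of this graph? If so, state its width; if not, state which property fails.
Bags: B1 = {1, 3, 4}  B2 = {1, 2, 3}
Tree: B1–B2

Vertex coverage: the bags together contain {1, 2, 3, 4}, the full vertex set. Edge coverage: each edge of G has both endpoints in at least one bag. Running intersection: for every vertex, the bags containing it form a connected subtree. All three properties hold, so this is a valid tree decomposition of width max|bag| − 1 = 2, and hence tw(G) ≤ 2.

Yes; width 2.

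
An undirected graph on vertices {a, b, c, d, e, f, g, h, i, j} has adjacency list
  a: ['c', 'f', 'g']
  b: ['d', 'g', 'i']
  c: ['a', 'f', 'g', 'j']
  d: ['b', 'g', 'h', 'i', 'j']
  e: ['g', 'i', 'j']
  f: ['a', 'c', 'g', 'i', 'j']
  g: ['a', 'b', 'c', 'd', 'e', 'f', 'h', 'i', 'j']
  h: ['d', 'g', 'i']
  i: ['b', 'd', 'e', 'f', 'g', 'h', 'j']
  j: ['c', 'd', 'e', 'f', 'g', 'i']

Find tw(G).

3

A width-3 tree decomposition is:
Bags: B1 = {c, f, g, j}  B2 = {f, g, i, j}  B3 = {d, g, i, j}  B4 = {a, c, f, g}  B5 = {d, g, h, i}  B6 = {b, d, g, i}  B7 = {e, g, i, j}
Tree: B1–B2, B2–B3, B1–B4, B3–B5, B5–B6, B2–B7
The largest bag has 4 vertices, giving width 3; this decomposition certifies tw(G) ≤ 3. On the other hand G contains the 4-clique {c, f, g, j}. A clique must lie in a single bag of any decomposition, so no decomposition can have width below 3. The upper and lower bounds meet at 3, so that is the treewidth.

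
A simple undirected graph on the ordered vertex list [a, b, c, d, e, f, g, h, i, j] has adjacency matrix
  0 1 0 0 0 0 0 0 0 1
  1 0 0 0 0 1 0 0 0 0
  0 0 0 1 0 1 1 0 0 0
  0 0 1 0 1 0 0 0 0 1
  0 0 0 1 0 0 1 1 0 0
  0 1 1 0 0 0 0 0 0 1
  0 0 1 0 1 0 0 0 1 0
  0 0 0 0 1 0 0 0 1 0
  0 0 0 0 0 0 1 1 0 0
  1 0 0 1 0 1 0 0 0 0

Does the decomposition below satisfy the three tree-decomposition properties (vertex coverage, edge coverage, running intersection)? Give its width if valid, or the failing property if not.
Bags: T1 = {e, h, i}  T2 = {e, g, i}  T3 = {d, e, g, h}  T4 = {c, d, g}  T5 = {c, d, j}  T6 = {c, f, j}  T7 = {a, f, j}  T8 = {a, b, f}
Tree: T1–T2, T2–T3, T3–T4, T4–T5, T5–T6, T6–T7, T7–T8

A tree decomposition must satisfy three properties: every vertex lies in some bag; for every edge, both endpoints lie together in some bag; and for every vertex, the bags containing it form a connected subtree. Here bags containing vertex h are not connected in the tree, so the decomposition is invalid.

No — bags containing vertex h are not connected in the tree.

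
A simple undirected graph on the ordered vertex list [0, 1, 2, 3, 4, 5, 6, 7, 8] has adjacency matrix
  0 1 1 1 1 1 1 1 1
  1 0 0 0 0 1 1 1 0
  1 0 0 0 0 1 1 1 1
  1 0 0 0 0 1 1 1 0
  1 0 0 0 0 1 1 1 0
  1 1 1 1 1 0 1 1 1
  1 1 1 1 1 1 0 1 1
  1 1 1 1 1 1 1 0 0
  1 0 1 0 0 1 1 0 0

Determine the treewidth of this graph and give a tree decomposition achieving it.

The largest bag has 5 vertices, giving width 4; this decomposition certifies tw(G) ≤ 4. For the lower bound, the 5 vertices {0, 2, 5, 6, 8} are pairwise adjacent, and any tree decomposition puts a clique entirely inside one bag — forcing width ≥ 4. Therefore the treewidth is 4.

Treewidth 4.
One optimal decomposition is:
Bags: B1 = {0, 2, 5, 6, 7}  B2 = {0, 4, 5, 6, 7}  B3 = {0, 2, 5, 6, 8}  B4 = {0, 1, 5, 6, 7}  B5 = {0, 3, 5, 6, 7}
Tree: B1–B2, B1–B3, B2–B4, B1–B5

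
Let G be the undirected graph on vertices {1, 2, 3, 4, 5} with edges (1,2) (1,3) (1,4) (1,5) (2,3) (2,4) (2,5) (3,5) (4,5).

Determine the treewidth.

3

A width-3 tree decomposition is:
Bags: B1 = {1, 2, 4, 5}  B2 = {1, 2, 3, 5}
Tree: B1–B2
Every bag has size at most 4, so the width is 4 − 1 = 3 and tw(G) ≤ 3. For the lower bound, the 4 vertices {1, 2, 3, 5} are pairwise adjacent, and any tree decomposition puts a clique entirely inside one bag — forcing width ≥ 3. Combining the bounds, tw(G) = 3.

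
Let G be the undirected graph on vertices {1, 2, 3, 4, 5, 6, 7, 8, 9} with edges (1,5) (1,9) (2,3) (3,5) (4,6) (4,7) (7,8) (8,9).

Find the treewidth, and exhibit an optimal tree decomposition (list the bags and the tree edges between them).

Treewidth 1.
One such decomposition:
Bags: B1 = {4, 6}  B2 = {4, 7}  B3 = {7, 8}  B4 = {8, 9}  B5 = {1, 9}  B6 = {1, 5}  B7 = {3, 5}  B8 = {2, 3}
Tree: B1–B2, B2–B3, B3–B4, B4–B5, B5–B6, B6–B7, B7–B8

Every bag has size at most 2, so the width is 2 − 1 = 1 and tw(G) ≤ 1. G has an edge, so its treewidth is at least 1. Therefore the treewidth is 1.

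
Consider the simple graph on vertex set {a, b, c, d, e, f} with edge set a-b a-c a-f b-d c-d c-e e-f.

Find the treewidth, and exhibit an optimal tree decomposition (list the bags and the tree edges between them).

Treewidth 2.
One such decomposition:
Bags: B1 = {a, b, d}  B2 = {a, c, d}  B3 = {a, c, f}  B4 = {c, e, f}
Tree: B1–B2, B2–B3, B3–B4

The largest bag has 3 vertices, giving width 2; this decomposition certifies tw(G) ≤ 2. For the lower bound, G contains the cycle b–d–c–a–b, so G is not a forest; only forests have treewidth ≤ 1, hence tw(G) ≥ 2. Therefore the treewidth is 2.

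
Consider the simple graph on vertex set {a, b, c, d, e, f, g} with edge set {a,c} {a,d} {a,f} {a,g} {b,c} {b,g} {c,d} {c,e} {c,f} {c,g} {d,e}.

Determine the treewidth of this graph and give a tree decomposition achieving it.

Treewidth 2.
Bags: B1 = {a, c, d}  B2 = {a, c, f}  B3 = {a, c, g}  B4 = {c, d, e}  B5 = {b, c, g}
Tree: B1–B2, B2–B3, B1–B4, B3–B5

The largest bag has 3 vertices, giving width 2; this decomposition certifies tw(G) ≤ 2. On the other hand G contains the 3-clique {c, d, e}. A clique must lie in a single bag of any decomposition, so no decomposition can have width below 2. The upper and lower bounds meet at 2, so that is the treewidth.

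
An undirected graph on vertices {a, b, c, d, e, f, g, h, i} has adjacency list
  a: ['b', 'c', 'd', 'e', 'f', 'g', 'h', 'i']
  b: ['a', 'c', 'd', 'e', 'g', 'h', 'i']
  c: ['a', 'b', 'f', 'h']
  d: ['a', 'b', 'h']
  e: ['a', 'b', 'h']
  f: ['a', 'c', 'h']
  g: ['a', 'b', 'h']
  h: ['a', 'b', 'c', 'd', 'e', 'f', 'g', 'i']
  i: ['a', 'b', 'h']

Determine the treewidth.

A width-3 tree decomposition is:
Bags: B1 = {a, b, g, h}  B2 = {a, b, d, h}  B3 = {a, b, c, h}  B4 = {a, b, e, h}  B5 = {a, b, h, i}  B6 = {a, c, f, h}
Tree: B1–B2, B1–B3, B2–B4, B4–B5, B3–B6
Each bag holds 4 vertices, so the decomposition has width 3, which upper-bounds the treewidth. For the lower bound, the 4 vertices {a, c, f, h} are pairwise adjacent, and any tree decomposition puts a clique entirely inside one bag — forcing width ≥ 3. Combining the bounds, tw(G) = 3.

3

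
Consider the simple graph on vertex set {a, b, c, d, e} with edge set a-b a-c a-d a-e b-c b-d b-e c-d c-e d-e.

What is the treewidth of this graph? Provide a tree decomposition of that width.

With just one bag of size 5, the width is 5 − 1 = 4, so tw(G) ≤ 4. Conversely, {a, b, c, d, e} is a clique of size 5, and the vertices of any clique must share a bag in every tree decomposition; so some bag has ≥ 5 vertices and tw(G) ≥ 4. Combining the bounds, tw(G) = 4.

Treewidth 4.
Bags: B1 = {a, b, c, d, e}
Tree: (single bag)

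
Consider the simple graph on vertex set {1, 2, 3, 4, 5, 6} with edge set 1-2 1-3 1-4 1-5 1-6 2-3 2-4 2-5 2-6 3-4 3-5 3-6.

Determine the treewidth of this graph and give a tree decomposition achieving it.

Treewidth 3.
One optimal decomposition is:
Bags: B1 = {1, 2, 3, 6}  B2 = {1, 2, 3, 5}  B3 = {1, 2, 3, 4}
Tree: B1–B2, B1–B3

Each bag holds 4 vertices, so the decomposition has width 3, which upper-bounds the treewidth. Conversely, {1, 2, 3, 4} is a clique of size 4, and the vertices of any clique must share a bag in every tree decomposition; so some bag has ≥ 4 vertices and tw(G) ≥ 3. Hence tw(G) = 3 exactly.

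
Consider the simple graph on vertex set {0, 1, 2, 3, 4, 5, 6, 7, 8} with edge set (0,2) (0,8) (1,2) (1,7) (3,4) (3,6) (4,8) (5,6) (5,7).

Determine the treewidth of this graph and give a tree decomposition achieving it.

Every bag has size at most 3, so the width is 3 − 1 = 2 and tw(G) ≤ 2. For the lower bound, G contains the cycle 8–4–3–6–5–7–1–2–0–8, so G is not a forest; only forests have treewidth ≤ 1, hence tw(G) ≥ 2. Hence tw(G) = 2 exactly.

Treewidth 2.
One optimal decomposition is:
Bags: B1 = {3, 4, 8}  B2 = {3, 6, 8}  B3 = {5, 6, 8}  B4 = {5, 7, 8}  B5 = {1, 7, 8}  B6 = {1, 2, 8}  B7 = {0, 2, 8}
Tree: B1–B2, B2–B3, B3–B4, B4–B5, B5–B6, B6–B7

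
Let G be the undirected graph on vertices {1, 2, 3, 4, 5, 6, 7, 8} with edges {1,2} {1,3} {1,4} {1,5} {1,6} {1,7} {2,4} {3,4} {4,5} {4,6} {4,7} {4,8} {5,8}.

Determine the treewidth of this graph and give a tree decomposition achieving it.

Each bag holds 3 vertices, so the decomposition has width 2, which upper-bounds the treewidth. Conversely, {4, 5, 8} is a clique of size 3, and the vertices of any clique must share a bag in every tree decomposition; so some bag has ≥ 3 vertices and tw(G) ≥ 2. The upper and lower bounds meet at 2, so that is the treewidth.

Treewidth 2.
One optimal decomposition is:
Bags: B1 = {1, 4, 5}  B2 = {1, 4, 7}  B3 = {1, 4, 6}  B4 = {1, 3, 4}  B5 = {1, 2, 4}  B6 = {4, 5, 8}
Tree: B1–B2, B1–B3, B1–B4, B2–B5, B1–B6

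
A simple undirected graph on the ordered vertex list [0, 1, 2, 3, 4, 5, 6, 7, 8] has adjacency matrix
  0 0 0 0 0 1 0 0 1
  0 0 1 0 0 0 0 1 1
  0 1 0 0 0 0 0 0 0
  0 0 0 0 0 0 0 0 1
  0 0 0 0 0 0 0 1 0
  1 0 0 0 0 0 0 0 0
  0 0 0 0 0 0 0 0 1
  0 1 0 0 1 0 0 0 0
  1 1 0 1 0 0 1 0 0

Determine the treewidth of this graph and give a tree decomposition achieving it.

Every bag has size at most 2, so the width is 2 − 1 = 1 and tw(G) ≤ 1. Any graph with an edge has treewidth ≥ 1, and G has the edge 1–8. The upper and lower bounds meet at 1, so that is the treewidth.

Treewidth 1.
One optimal decomposition is:
Bags: B1 = {1, 8}  B2 = {0, 8}  B3 = {1, 7}  B4 = {1, 2}  B5 = {0, 5}  B6 = {4, 7}  B7 = {3, 8}  B8 = {6, 8}
Tree: B1–B2, B1–B3, B3–B4, B2–B5, B3–B6, B1–B7, B7–B8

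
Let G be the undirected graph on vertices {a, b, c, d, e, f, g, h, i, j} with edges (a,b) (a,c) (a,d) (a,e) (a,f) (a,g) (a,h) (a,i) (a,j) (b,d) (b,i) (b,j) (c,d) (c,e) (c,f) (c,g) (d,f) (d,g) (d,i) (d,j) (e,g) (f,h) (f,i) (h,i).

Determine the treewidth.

3

A width-3 tree decomposition is:
Bags: B1 = {a, d, f, i}  B2 = {a, c, d, f}  B3 = {a, f, h, i}  B4 = {a, c, d, g}  B5 = {a, b, d, i}  B6 = {a, b, d, j}  B7 = {a, c, e, g}
Tree: B1–B2, B1–B3, B2–B4, B1–B5, B5–B6, B4–B7
The largest bag has 4 vertices, giving width 3; this decomposition certifies tw(G) ≤ 3. For the lower bound, the 4 vertices {a, c, d, g} are pairwise adjacent, and any tree decomposition puts a clique entirely inside one bag — forcing width ≥ 3. The upper and lower bounds meet at 3, so that is the treewidth.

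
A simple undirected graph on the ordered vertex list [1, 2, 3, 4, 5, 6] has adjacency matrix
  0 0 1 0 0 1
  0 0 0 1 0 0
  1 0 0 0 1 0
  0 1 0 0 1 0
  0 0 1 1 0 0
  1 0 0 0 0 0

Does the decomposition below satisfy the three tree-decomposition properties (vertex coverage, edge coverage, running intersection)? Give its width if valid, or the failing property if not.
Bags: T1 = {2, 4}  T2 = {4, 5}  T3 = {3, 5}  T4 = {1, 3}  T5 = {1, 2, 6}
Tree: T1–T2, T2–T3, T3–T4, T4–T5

A tree decomposition must satisfy three properties: every vertex lies in some bag; for every edge, both endpoints lie together in some bag; and for every vertex, the bags containing it form a connected subtree. Here bags containing vertex 2 are not connected in the tree, so the decomposition is invalid.

No — bags containing vertex 2 are not connected in the tree.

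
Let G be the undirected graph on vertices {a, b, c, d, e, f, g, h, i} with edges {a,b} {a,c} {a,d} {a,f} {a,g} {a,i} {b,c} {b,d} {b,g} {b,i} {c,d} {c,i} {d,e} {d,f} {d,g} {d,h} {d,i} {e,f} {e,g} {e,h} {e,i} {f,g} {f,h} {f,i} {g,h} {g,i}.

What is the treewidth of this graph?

4

A width-4 tree decomposition is:
Bags: B1 = {a, d, f, g, i}  B2 = {d, e, f, g, i}  B3 = {a, b, d, g, i}  B4 = {a, b, c, d, i}  B5 = {d, e, f, g, h}
Tree: B1–B2, B1–B3, B3–B4, B2–B5
Each bag holds 5 vertices, so the decomposition has width 4, which upper-bounds the treewidth. For the lower bound, the 5 vertices {d, e, f, g, h} are pairwise adjacent, and any tree decomposition puts a clique entirely inside one bag — forcing width ≥ 4. Hence tw(G) = 4 exactly.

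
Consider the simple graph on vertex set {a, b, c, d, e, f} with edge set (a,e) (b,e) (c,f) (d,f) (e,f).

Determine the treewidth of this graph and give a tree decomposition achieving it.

Treewidth 1.
Bags: B1 = {d, f}  B2 = {e, f}  B3 = {b, e}  B4 = {c, f}  B5 = {a, e}
Tree: B1–B2, B2–B3, B1–B4, B3–B5

The largest bag has 2 vertices, giving width 1; this decomposition certifies tw(G) ≤ 1. Since G has at least one edge (e.g. f–d), it is not an edgeless graph, so tw(G) ≥ 1. Therefore the treewidth is 1.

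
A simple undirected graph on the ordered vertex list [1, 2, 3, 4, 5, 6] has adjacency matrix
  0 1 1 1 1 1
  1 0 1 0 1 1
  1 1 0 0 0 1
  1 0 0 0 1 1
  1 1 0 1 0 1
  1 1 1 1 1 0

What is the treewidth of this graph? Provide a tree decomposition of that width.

Treewidth 3.
Bags: B1 = {1, 4, 5, 6}  B2 = {1, 2, 5, 6}  B3 = {1, 2, 3, 6}
Tree: B1–B2, B2–B3

The largest bag has 4 vertices, giving width 3; this decomposition certifies tw(G) ≤ 3. On the other hand G contains the 4-clique {1, 2, 3, 6}. A clique must lie in a single bag of any decomposition, so no decomposition can have width below 3. The upper and lower bounds meet at 3, so that is the treewidth.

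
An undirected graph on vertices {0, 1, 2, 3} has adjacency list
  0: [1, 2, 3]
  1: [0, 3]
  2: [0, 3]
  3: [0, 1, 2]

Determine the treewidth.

A width-2 tree decomposition is:
Bags: B1 = {0, 2, 3}  B2 = {0, 1, 3}
Tree: B1–B2
Every bag has size at most 3, so the width is 3 − 1 = 2 and tw(G) ≤ 2. Conversely, {0, 1, 3} is a clique of size 3, and the vertices of any clique must share a bag in every tree decomposition; so some bag has ≥ 3 vertices and tw(G) ≥ 2. Therefore the treewidth is 2.

2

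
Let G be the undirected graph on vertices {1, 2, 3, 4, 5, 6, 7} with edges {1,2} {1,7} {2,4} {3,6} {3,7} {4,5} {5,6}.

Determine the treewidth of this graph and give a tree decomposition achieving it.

The largest bag has 3 vertices, giving width 2; this decomposition certifies tw(G) ≤ 2. The edges 5–4–2–1–7–3–6–5 form a cycle, so G is not a tree and its treewidth is at least 2. Therefore the treewidth is 2.

Treewidth 2.
Bags: B1 = {2, 4, 5}  B2 = {1, 2, 5}  B3 = {1, 5, 7}  B4 = {3, 5, 7}  B5 = {3, 5, 6}
Tree: B1–B2, B2–B3, B3–B4, B4–B5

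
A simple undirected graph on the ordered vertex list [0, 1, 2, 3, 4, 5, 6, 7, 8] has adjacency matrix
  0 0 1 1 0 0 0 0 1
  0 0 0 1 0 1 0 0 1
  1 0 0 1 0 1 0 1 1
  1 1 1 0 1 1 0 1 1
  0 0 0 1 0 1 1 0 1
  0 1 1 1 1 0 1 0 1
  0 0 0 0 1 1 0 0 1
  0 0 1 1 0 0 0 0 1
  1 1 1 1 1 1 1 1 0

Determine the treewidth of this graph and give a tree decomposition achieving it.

Treewidth 3.
Bags: B1 = {2, 3, 7, 8}  B2 = {2, 3, 5, 8}  B3 = {3, 4, 5, 8}  B4 = {0, 2, 3, 8}  B5 = {4, 5, 6, 8}  B6 = {1, 3, 5, 8}
Tree: B1–B2, B2–B3, B1–B4, B3–B5, B3–B6

Every bag has size at most 4, so the width is 4 − 1 = 3 and tw(G) ≤ 3. Conversely, {1, 3, 5, 8} is a clique of size 4, and the vertices of any clique must share a bag in every tree decomposition; so some bag has ≥ 4 vertices and tw(G) ≥ 3. Therefore the treewidth is 3.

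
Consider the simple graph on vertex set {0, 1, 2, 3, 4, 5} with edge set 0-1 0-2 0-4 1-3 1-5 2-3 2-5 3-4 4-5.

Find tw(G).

3

A width-3 tree decomposition is:
Bags: B1 = {0, 2, 3, 5}  B2 = {0, 1, 3, 5}  B3 = {0, 3, 4, 5}
Tree: B1–B2, B2–B3
The largest bag has 4 vertices, giving width 3; this decomposition certifies tw(G) ≤ 3. For the lower bound: the 4 vertex sets {2,3}, {1,5}, {0}, {4} are disjoint, each induces a connected subgraph, and every pair is joined by at least one edge of G. Contracting each set to a single vertex therefore yields K_{4} as a minor, and since treewidth is minor-monotone, tw(G) ≥ tw(K_{4}) = 3. The upper and lower bounds meet at 3, so that is the treewidth.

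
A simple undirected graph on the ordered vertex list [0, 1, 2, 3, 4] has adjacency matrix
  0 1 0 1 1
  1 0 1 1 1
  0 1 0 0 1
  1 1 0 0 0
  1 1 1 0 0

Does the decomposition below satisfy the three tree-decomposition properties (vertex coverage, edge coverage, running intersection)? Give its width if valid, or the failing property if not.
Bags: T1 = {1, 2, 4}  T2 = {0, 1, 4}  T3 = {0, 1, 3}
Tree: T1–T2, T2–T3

Yes; width 2.

Checking the three conditions: (i) the bags cover all of {0, 1, 2, 3, 4}; (ii) for each edge, some bag contains both endpoints; (iii) the bags containing any fixed vertex form a subtree. All hold, so the decomposition is valid with width 3 − 1 = 2.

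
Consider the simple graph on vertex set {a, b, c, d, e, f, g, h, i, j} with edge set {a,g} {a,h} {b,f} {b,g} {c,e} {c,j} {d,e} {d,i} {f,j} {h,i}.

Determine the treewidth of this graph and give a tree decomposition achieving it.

Treewidth 2.
One such decomposition:
Bags: B1 = {a, g, h}  B2 = {g, h, i}  B3 = {d, g, i}  B4 = {d, e, g}  B5 = {c, e, g}  B6 = {c, g, j}  B7 = {f, g, j}  B8 = {b, f, g}
Tree: B1–B2, B2–B3, B3–B4, B4–B5, B5–B6, B6–B7, B7–B8

Each bag holds 3 vertices, so the decomposition has width 2, which upper-bounds the treewidth. For the lower bound, G contains the cycle g–a–h–i–d–e–c–j–f–b–g, so G is not a forest; only forests have treewidth ≤ 1, hence tw(G) ≥ 2. Hence tw(G) = 2 exactly.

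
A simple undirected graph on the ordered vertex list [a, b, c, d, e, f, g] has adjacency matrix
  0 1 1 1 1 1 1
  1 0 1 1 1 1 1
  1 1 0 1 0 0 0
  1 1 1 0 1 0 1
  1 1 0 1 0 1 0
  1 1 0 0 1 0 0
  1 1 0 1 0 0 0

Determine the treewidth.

A width-3 tree decomposition is:
Bags: B1 = {a, b, c, d}  B2 = {a, b, d, e}  B3 = {a, b, e, f}  B4 = {a, b, d, g}
Tree: B1–B2, B2–B3, B1–B4
The largest bag has 4 vertices, giving width 3; this decomposition certifies tw(G) ≤ 3. For the lower bound, the 4 vertices {a, b, d, g} are pairwise adjacent, and any tree decomposition puts a clique entirely inside one bag — forcing width ≥ 3. Hence tw(G) = 3 exactly.

3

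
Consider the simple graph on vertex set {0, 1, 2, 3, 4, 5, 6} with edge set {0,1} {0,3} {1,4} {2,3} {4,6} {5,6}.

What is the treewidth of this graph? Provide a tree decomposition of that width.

Treewidth 1.
One such decomposition:
Bags: B1 = {2, 3}  B2 = {0, 3}  B3 = {0, 1}  B4 = {1, 4}  B5 = {4, 6}  B6 = {5, 6}
Tree: B1–B2, B2–B3, B3–B4, B4–B5, B5–B6

The largest bag has 2 vertices, giving width 1; this decomposition certifies tw(G) ≤ 1. G has an edge, so its treewidth is at least 1. Combining the bounds, tw(G) = 1.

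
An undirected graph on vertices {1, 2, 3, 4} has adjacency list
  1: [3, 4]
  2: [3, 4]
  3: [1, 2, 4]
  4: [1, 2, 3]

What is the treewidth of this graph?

2

A width-2 tree decomposition is:
Bags: B1 = {1, 3, 4}  B2 = {2, 3, 4}
Tree: B1–B2
Each bag holds 3 vertices, so the decomposition has width 2, which upper-bounds the treewidth. Conversely, {1, 3, 4} is a clique of size 3, and the vertices of any clique must share a bag in every tree decomposition; so some bag has ≥ 3 vertices and tw(G) ≥ 2. Hence tw(G) = 2 exactly.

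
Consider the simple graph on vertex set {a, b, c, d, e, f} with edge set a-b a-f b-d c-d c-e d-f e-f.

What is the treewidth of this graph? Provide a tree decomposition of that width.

Each bag holds 3 vertices, so the decomposition has width 2, which upper-bounds the treewidth. The edges c–e–f–d–c form a cycle, so G is not a tree and its treewidth is at least 2. Therefore the treewidth is 2.

Treewidth 2.
One optimal decomposition is:
Bags: B1 = {c, d, e}  B2 = {d, e, f}  B3 = {b, d, f}  B4 = {a, b, f}
Tree: B1–B2, B2–B3, B3–B4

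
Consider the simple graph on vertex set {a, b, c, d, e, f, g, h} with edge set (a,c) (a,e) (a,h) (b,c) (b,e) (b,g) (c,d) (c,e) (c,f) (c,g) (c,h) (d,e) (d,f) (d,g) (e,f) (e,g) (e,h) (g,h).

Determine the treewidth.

A width-3 tree decomposition is:
Bags: B1 = {c, d, e, g}  B2 = {b, c, e, g}  B3 = {c, d, e, f}  B4 = {c, e, g, h}  B5 = {a, c, e, h}
Tree: B1–B2, B1–B3, B2–B4, B4–B5
Each bag holds 4 vertices, so the decomposition has width 3, which upper-bounds the treewidth. On the other hand G contains the 4-clique {c, d, e, g}. A clique must lie in a single bag of any decomposition, so no decomposition can have width below 3. The upper and lower bounds meet at 3, so that is the treewidth.

3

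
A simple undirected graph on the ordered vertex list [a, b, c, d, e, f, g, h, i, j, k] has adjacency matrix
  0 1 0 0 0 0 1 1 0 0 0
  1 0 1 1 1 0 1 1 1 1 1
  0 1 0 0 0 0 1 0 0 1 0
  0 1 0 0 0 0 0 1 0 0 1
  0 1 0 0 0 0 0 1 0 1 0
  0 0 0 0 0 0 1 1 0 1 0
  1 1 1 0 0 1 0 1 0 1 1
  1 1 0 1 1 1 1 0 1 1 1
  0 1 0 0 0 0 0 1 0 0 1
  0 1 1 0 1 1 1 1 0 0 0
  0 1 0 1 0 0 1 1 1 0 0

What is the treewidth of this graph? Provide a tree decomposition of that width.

Each bag holds 4 vertices, so the decomposition has width 3, which upper-bounds the treewidth. Conversely, {f, g, h, j} is a clique of size 4, and the vertices of any clique must share a bag in every tree decomposition; so some bag has ≥ 4 vertices and tw(G) ≥ 3. The upper and lower bounds meet at 3, so that is the treewidth.

Treewidth 3.
Bags: B1 = {b, g, h, j}  B2 = {f, g, h, j}  B3 = {b, g, h, k}  B4 = {b, e, h, j}  B5 = {a, b, g, h}  B6 = {b, d, h, k}  B7 = {b, h, i, k}  B8 = {b, c, g, j}
Tree: B1–B2, B1–B3, B1–B4, B1–B5, B3–B6, B6–B7, B1–B8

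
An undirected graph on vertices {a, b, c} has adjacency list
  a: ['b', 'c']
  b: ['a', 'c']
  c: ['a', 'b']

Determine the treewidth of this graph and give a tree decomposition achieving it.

Treewidth 2.
One optimal decomposition is:
Bags: B1 = {a, b, c}
Tree: (single bag)

With just one bag of size 3, the width is 3 − 1 = 2, so tw(G) ≤ 2. On the other hand G contains the 3-clique {a, b, c}. A clique must lie in a single bag of any decomposition, so no decomposition can have width below 2. Combining the bounds, tw(G) = 2.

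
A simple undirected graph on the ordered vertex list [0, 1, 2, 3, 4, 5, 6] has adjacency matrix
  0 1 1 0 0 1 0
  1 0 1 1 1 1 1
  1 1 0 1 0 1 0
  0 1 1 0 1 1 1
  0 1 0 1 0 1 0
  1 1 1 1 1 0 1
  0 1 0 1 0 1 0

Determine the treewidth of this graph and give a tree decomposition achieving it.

Treewidth 3.
One such decomposition:
Bags: B1 = {1, 2, 3, 5}  B2 = {1, 3, 4, 5}  B3 = {0, 1, 2, 5}  B4 = {1, 3, 5, 6}
Tree: B1–B2, B1–B3, B2–B4

The largest bag has 4 vertices, giving width 3; this decomposition certifies tw(G) ≤ 3. Conversely, {0, 1, 2, 5} is a clique of size 4, and the vertices of any clique must share a bag in every tree decomposition; so some bag has ≥ 4 vertices and tw(G) ≥ 3. Hence tw(G) = 3 exactly.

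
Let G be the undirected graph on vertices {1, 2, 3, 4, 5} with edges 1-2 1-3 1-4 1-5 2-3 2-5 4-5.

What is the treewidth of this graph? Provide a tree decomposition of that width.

The largest bag has 3 vertices, giving width 2; this decomposition certifies tw(G) ≤ 2. For the lower bound, the 3 vertices {1, 2, 3} are pairwise adjacent, and any tree decomposition puts a clique entirely inside one bag — forcing width ≥ 2. Therefore the treewidth is 2.

Treewidth 2.
Bags: B1 = {1, 2, 5}  B2 = {1, 2, 3}  B3 = {1, 4, 5}
Tree: B1–B2, B1–B3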